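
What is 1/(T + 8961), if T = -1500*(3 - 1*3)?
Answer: 1/8961 ≈ 0.00011159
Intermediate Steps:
T = 0 (T = -1500*(3 - 3) = -1500*0 = 0)
1/(T + 8961) = 1/(0 + 8961) = 1/8961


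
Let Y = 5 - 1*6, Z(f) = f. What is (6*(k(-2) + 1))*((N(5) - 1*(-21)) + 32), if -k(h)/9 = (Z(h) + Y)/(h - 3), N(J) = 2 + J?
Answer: -1584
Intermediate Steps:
Y = -1 (Y = 5 - 6 = -1)
k(h) = -9*(-1 + h)/(-3 + h) (k(h) = -9*(h - 1)/(h - 3) = -9*(-1 + h)/(-3 + h))
(6*(k(-2) + 1))*((N(5) - 1*(-21)) + 32) = (6*(9*(1 - 1*(-2))/(-3 - 2) + 1))*(((2 + 5) - 1*(-21)) + 32) = (6*(9*(1 + 2)/(-5) + 1))*((7 + 21) + 32) = (6*(9*(-⅕)*3 + 1))*(28 + 32) = (6*(-27/5 + 1))*60 = (6*(-22/5))*60 = -132/5*60 = -1584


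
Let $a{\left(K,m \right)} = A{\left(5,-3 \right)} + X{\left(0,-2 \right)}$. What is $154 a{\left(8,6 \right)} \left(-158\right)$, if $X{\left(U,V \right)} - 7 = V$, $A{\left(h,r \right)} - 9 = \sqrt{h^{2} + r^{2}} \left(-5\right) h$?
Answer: $-340648 + 608300 \sqrt{34} \approx 3.2063 \cdot 10^{6}$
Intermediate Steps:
$A{\left(h,r \right)} = 9 - 5 h \sqrt{h^{2} + r^{2}}$ ($A{\left(h,r \right)} = 9 + \sqrt{h^{2} + r^{2}} \left(-5\right) h = 9 + - 5 \sqrt{h^{2} + r^{2}} h = 9 - 5 h \sqrt{h^{2} + r^{2}}$)
$X{\left(U,V \right)} = 7 + V$
$a{\left(K,m \right)} = 14 - 25 \sqrt{34}$ ($a{\left(K,m \right)} = \left(9 - 25 \sqrt{5^{2} + \left(-3\right)^{2}}\right) + \left(7 - 2\right) = \left(9 - 25 \sqrt{25 + 9}\right) + 5 = \left(9 - 25 \sqrt{34}\right) + 5 = 14 - 25 \sqrt{34}$)
$154 a{\left(8,6 \right)} \left(-158\right) = 154 \left(14 - 25 \sqrt{34}\right) \left(-158\right) = \left(2156 - 3850 \sqrt{34}\right) \left(-158\right) = -340648 + 608300 \sqrt{34}$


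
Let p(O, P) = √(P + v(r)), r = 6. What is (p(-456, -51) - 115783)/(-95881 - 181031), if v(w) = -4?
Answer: 115783/276912 - I*√55/276912 ≈ 0.41812 - 2.6782e-5*I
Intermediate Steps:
p(O, P) = √(-4 + P) (p(O, P) = √(P - 4) = √(-4 + P))
(p(-456, -51) - 115783)/(-95881 - 181031) = (√(-4 - 51) - 115783)/(-95881 - 181031) = (√(-55) - 115783)/(-276912) = (I*√55 - 115783)*(-1/276912) = (-115783 + I*√55)*(-1/276912) = 115783/276912 - I*√55/276912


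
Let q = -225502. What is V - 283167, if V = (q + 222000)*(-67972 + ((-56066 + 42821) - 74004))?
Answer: 543300775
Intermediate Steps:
V = 543583942 (V = (-225502 + 222000)*(-67972 + ((-56066 + 42821) - 74004)) = -3502*(-67972 + (-13245 - 74004)) = -3502*(-67972 - 87249) = -3502*(-155221) = 543583942)
V - 283167 = 543583942 - 283167 = 543300775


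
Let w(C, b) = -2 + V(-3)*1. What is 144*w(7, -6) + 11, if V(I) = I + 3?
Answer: -277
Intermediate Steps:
V(I) = 3 + I
w(C, b) = -2 (w(C, b) = -2 + (3 - 3)*1 = -2 + 0*1 = -2 + 0 = -2)
144*w(7, -6) + 11 = 144*(-2) + 11 = -288 + 11 = -277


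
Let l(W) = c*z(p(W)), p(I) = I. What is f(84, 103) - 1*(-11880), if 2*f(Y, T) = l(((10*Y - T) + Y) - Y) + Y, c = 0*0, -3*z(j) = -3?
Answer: 11922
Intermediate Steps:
z(j) = 1 (z(j) = -⅓*(-3) = 1)
c = 0
l(W) = 0 (l(W) = 0*1 = 0)
f(Y, T) = Y/2 (f(Y, T) = (0 + Y)/2 = Y/2)
f(84, 103) - 1*(-11880) = (½)*84 - 1*(-11880) = 42 + 11880 = 11922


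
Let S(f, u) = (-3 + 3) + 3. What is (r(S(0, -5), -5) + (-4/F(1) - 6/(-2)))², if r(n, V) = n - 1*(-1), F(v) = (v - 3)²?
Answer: 36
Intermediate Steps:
S(f, u) = 3 (S(f, u) = 0 + 3 = 3)
F(v) = (-3 + v)²
r(n, V) = 1 + n (r(n, V) = n + 1 = 1 + n)
(r(S(0, -5), -5) + (-4/F(1) - 6/(-2)))² = ((1 + 3) + (-4/(-3 + 1)² - 6/(-2)))² = (4 + (-4/((-2)²) - 6*(-½)))² = (4 + (-4/4 + 3))² = (4 + (-4*¼ + 3))² = (4 + (-1 + 3))² = (4 + 2)² = 6² = 36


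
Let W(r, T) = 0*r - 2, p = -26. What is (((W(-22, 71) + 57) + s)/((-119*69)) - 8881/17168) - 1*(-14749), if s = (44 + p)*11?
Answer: 90392907659/6128976 ≈ 14748.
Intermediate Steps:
W(r, T) = -2 (W(r, T) = 0 - 2 = -2)
s = 198 (s = (44 - 26)*11 = 18*11 = 198)
(((W(-22, 71) + 57) + s)/((-119*69)) - 8881/17168) - 1*(-14749) = (((-2 + 57) + 198)/((-119*69)) - 8881/17168) - 1*(-14749) = ((55 + 198)/(-8211) - 8881*1/17168) + 14749 = (253*(-1/8211) - 8881/17168) + 14749 = (-11/357 - 8881/17168) + 14749 = -3359365/6128976 + 14749 = 90392907659/6128976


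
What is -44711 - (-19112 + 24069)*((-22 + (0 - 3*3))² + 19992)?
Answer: -103908732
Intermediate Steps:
-44711 - (-19112 + 24069)*((-22 + (0 - 3*3))² + 19992) = -44711 - 4957*((-22 + (0 - 9))² + 19992) = -44711 - 4957*((-22 - 9)² + 19992) = -44711 - 4957*((-31)² + 19992) = -44711 - 4957*(961 + 19992) = -44711 - 4957*20953 = -44711 - 1*103864021 = -44711 - 103864021 = -103908732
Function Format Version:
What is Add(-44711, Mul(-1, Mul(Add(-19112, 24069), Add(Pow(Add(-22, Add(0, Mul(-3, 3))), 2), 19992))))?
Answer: -103908732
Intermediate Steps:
Add(-44711, Mul(-1, Mul(Add(-19112, 24069), Add(Pow(Add(-22, Add(0, Mul(-3, 3))), 2), 19992)))) = Add(-44711, Mul(-1, Mul(4957, Add(Pow(Add(-22, Add(0, -9)), 2), 19992)))) = Add(-44711, Mul(-1, Mul(4957, Add(Pow(Add(-22, -9), 2), 19992)))) = Add(-44711, Mul(-1, Mul(4957, Add(Pow(-31, 2), 19992)))) = Add(-44711, Mul(-1, Mul(4957, Add(961, 19992)))) = Add(-44711, Mul(-1, Mul(4957, 20953))) = Add(-44711, Mul(-1, 103864021)) = Add(-44711, -103864021) = -103908732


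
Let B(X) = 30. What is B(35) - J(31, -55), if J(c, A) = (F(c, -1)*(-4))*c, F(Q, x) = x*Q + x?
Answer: -3938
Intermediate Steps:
F(Q, x) = x + Q*x (F(Q, x) = Q*x + x = x + Q*x)
J(c, A) = c*(4 + 4*c) (J(c, A) = (-(1 + c)*(-4))*c = ((-1 - c)*(-4))*c = (4 + 4*c)*c = c*(4 + 4*c))
B(35) - J(31, -55) = 30 - 4*31*(1 + 31) = 30 - 4*31*32 = 30 - 1*3968 = 30 - 3968 = -3938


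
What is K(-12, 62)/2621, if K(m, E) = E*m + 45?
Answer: -699/2621 ≈ -0.26669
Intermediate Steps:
K(m, E) = 45 + E*m
K(-12, 62)/2621 = (45 + 62*(-12))/2621 = (45 - 744)*(1/2621) = -699*1/2621 = -699/2621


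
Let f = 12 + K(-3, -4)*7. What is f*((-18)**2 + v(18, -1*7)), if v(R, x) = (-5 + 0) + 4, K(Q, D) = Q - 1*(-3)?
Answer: 3876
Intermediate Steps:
K(Q, D) = 3 + Q (K(Q, D) = Q + 3 = 3 + Q)
v(R, x) = -1 (v(R, x) = -5 + 4 = -1)
f = 12 (f = 12 + (3 - 3)*7 = 12 + 0*7 = 12 + 0 = 12)
f*((-18)**2 + v(18, -1*7)) = 12*((-18)**2 - 1) = 12*(324 - 1) = 12*323 = 3876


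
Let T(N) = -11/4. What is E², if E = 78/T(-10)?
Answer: 97344/121 ≈ 804.50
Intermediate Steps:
T(N) = -11/4 (T(N) = -11*¼ = -11/4)
E = -312/11 (E = 78/(-11/4) = 78*(-4/11) = -312/11 ≈ -28.364)
E² = (-312/11)² = 97344/121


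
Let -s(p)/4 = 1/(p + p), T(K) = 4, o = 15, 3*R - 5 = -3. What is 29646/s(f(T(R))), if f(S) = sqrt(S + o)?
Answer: -14823*sqrt(19) ≈ -64612.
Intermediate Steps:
R = 2/3 (R = 5/3 + (1/3)*(-3) = 5/3 - 1 = 2/3 ≈ 0.66667)
f(S) = sqrt(15 + S) (f(S) = sqrt(S + 15) = sqrt(15 + S))
s(p) = -2/p (s(p) = -4/(p + p) = -4*1/(2*p) = -2/p)
29646/s(f(T(R))) = 29646/((-2/sqrt(15 + 4))) = 29646/((-2*sqrt(19)/19)) = 29646*(-sqrt(19)/2) = -14823*sqrt(19)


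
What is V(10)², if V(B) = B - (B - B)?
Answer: 100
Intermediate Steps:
V(B) = B (V(B) = B - 1*0 = B + 0 = B)
V(10)² = 10² = 100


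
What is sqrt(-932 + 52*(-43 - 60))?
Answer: 4*I*sqrt(393) ≈ 79.297*I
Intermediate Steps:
sqrt(-932 + 52*(-43 - 60)) = sqrt(-932 + 52*(-103)) = sqrt(-932 - 5356) = sqrt(-6288) = 4*I*sqrt(393)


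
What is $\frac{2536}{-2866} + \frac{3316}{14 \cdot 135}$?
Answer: $\frac{1177654}{1354185} \approx 0.86964$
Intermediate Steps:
$\frac{2536}{-2866} + \frac{3316}{14 \cdot 135} = 2536 \left(- \frac{1}{2866}\right) + \frac{3316}{1890} = - \frac{1268}{1433} + 3316 \cdot \frac{1}{1890} = - \frac{1268}{1433} + \frac{1658}{945} = \frac{1177654}{1354185}$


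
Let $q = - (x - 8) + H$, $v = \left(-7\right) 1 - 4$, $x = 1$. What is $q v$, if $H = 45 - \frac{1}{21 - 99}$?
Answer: $- \frac{44627}{78} \approx -572.14$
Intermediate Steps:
$H = \frac{3511}{78}$ ($H = 45 - \frac{1}{-78} = 45 - - \frac{1}{78} = 45 + \frac{1}{78} = \frac{3511}{78} \approx 45.013$)
$v = -11$ ($v = -7 - 4 = -11$)
$q = \frac{4057}{78}$ ($q = - (1 - 8) + \frac{3511}{78} = \left(-1\right) \left(-7\right) + \frac{3511}{78} = 7 + \frac{3511}{78} = \frac{4057}{78} \approx 52.013$)
$q v = \frac{4057}{78} \left(-11\right) = - \frac{44627}{78}$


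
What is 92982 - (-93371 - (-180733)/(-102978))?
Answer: 19190439967/102978 ≈ 1.8635e+5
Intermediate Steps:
92982 - (-93371 - (-180733)/(-102978)) = 92982 - (-93371 - (-180733)*(-1)/102978) = 92982 - (-93371 - 1*180733/102978) = 92982 - (-93371 - 180733/102978) = 92982 - 1*(-9615339571/102978) = 92982 + 9615339571/102978 = 19190439967/102978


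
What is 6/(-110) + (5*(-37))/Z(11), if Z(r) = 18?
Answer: -10229/990 ≈ -10.332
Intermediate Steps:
6/(-110) + (5*(-37))/Z(11) = 6/(-110) + (5*(-37))/18 = 6*(-1/110) - 185*1/18 = -3/55 - 185/18 = -10229/990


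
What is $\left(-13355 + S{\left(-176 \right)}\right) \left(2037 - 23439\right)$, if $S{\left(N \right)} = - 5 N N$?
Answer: $3600565470$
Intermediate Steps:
$S{\left(N \right)} = - 5 N^{2}$
$\left(-13355 + S{\left(-176 \right)}\right) \left(2037 - 23439\right) = \left(-13355 - 5 \left(-176\right)^{2}\right) \left(2037 - 23439\right) = \left(-13355 - 154880\right) \left(-21402\right) = \left(-168235\right) \left(-21402\right) = 3600565470$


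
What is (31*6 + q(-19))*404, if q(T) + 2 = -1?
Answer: 73932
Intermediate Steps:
q(T) = -3 (q(T) = -2 - 1 = -3)
(31*6 + q(-19))*404 = (31*6 - 3)*404 = (186 - 3)*404 = 183*404 = 73932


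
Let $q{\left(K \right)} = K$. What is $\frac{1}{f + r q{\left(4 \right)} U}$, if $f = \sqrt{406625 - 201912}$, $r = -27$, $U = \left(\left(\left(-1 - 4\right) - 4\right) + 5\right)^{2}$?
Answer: $- \frac{1728}{2781271} - \frac{\sqrt{204713}}{2781271} \approx -0.00078398$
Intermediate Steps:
$U = 16$ ($U = \left(\left(-5 - 4\right) + 5\right)^{2} = \left(-9 + 5\right)^{2} = \left(-4\right)^{2} = 16$)
$f = \sqrt{204713} \approx 452.45$
$\frac{1}{f + r q{\left(4 \right)} U} = \frac{1}{\sqrt{204713} + \left(-27\right) 4 \cdot 16} = \frac{1}{\sqrt{204713} - 1728} = \frac{1}{-1728 + \sqrt{204713}}$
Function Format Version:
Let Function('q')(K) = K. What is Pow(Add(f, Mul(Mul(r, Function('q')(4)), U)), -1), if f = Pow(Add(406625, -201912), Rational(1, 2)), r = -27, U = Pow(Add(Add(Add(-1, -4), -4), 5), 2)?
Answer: Add(Rational(-1728, 2781271), Mul(Rational(-1, 2781271), Pow(204713, Rational(1, 2)))) ≈ -0.00078398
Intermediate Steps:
U = 16 (U = Pow(Add(Add(-5, -4), 5), 2) = Pow(Add(-9, 5), 2) = Pow(-4, 2) = 16)
f = Pow(204713, Rational(1, 2)) ≈ 452.45
Pow(Add(f, Mul(Mul(r, Function('q')(4)), U)), -1) = Pow(Add(Pow(204713, Rational(1, 2)), Mul(Mul(-27, 4), 16)), -1) = Pow(Add(Pow(204713, Rational(1, 2)), Mul(-108, 16)), -1) = Pow(Add(Pow(204713, Rational(1, 2)), -1728), -1) = Pow(Add(-1728, Pow(204713, Rational(1, 2))), -1)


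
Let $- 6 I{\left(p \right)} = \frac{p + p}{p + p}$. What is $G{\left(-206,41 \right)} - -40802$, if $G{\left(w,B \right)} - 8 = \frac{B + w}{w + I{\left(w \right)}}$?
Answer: $\frac{50482960}{1237} \approx 40811.0$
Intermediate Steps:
$I{\left(p \right)} = - \frac{1}{6}$ ($I{\left(p \right)} = - \frac{\left(p + p\right) \frac{1}{p + p}}{6} = - \frac{2 p \frac{1}{2 p}}{6} = \left(- \frac{1}{6}\right) 1 = - \frac{1}{6}$)
$G{\left(w,B \right)} = 8 + \frac{B + w}{- \frac{1}{6} + w}$ ($G{\left(w,B \right)} = 8 + \frac{B + w}{w - \frac{1}{6}} = 8 + \frac{B + w}{- \frac{1}{6} + w}$)
$G{\left(-206,41 \right)} - -40802 = \frac{2 \left(-4 + 3 \cdot 41 + 27 \left(-206\right)\right)}{-1 + 6 \left(-206\right)} - -40802 = \frac{2 \left(-4 + 123 - 5562\right)}{-1 - 1236} + 40802 = 2 \frac{1}{-1237} \left(-5443\right) + 40802 = 2 \left(- \frac{1}{1237}\right) \left(-5443\right) + 40802 = \frac{10886}{1237} + 40802 = \frac{50482960}{1237}$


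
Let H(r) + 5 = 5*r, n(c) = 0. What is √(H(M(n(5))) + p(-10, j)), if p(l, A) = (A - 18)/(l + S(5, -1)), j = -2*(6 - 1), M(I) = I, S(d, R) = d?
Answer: √15/5 ≈ 0.77460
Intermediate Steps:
j = -10 (j = -2*5 = -10)
H(r) = -5 + 5*r
p(l, A) = (-18 + A)/(5 + l) (p(l, A) = (A - 18)/(l + 5) = (-18 + A)/(5 + l))
√(H(M(n(5))) + p(-10, j)) = √((-5 + 5*0) + (-18 - 10)/(5 - 10)) = √((-5 + 0) - 28/(-5)) = √(-5 - ⅕*(-28)) = √(-5 + 28/5) = √(⅗) = √15/5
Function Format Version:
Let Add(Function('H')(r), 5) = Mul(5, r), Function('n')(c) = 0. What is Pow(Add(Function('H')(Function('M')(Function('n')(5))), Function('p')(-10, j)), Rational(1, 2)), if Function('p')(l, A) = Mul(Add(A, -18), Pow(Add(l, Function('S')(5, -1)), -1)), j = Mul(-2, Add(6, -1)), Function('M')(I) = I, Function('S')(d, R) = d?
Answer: Mul(Rational(1, 5), Pow(15, Rational(1, 2))) ≈ 0.77460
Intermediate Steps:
j = -10 (j = Mul(-2, 5) = -10)
Function('H')(r) = Add(-5, Mul(5, r))
Function('p')(l, A) = Mul(Pow(Add(5, l), -1), Add(-18, A)) (Function('p')(l, A) = Mul(Add(A, -18), Pow(Add(l, 5), -1)) = Mul(Add(-18, A), Pow(Add(5, l), -1)) = Mul(Pow(Add(5, l), -1), Add(-18, A)))
Pow(Add(Function('H')(Function('M')(Function('n')(5))), Function('p')(-10, j)), Rational(1, 2)) = Pow(Add(Add(-5, Mul(5, 0)), Mul(Pow(Add(5, -10), -1), Add(-18, -10))), Rational(1, 2)) = Pow(Add(Add(-5, 0), Mul(Pow(-5, -1), -28)), Rational(1, 2)) = Pow(Add(-5, Mul(Rational(-1, 5), -28)), Rational(1, 2)) = Pow(Add(-5, Rational(28, 5)), Rational(1, 2)) = Pow(Rational(3, 5), Rational(1, 2)) = Mul(Rational(1, 5), Pow(15, Rational(1, 2)))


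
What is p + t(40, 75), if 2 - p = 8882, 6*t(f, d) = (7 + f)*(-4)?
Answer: -26734/3 ≈ -8911.3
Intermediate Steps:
t(f, d) = -14/3 - 2*f/3 (t(f, d) = ((7 + f)*(-4))/6 = (-28 - 4*f)/6 = -14/3 - 2*f/3)
p = -8880 (p = 2 - 1*8882 = 2 - 8882 = -8880)
p + t(40, 75) = -8880 + (-14/3 - ⅔*40) = -8880 + (-14/3 - 80/3) = -8880 - 94/3 = -26734/3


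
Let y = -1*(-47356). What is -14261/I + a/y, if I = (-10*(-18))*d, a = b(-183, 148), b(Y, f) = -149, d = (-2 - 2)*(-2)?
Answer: -168889619/17048160 ≈ -9.9066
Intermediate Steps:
d = 8 (d = -4*(-2) = 8)
y = 47356
a = -149
I = 1440 (I = -10*(-18)*8 = 180*8 = 1440)
-14261/I + a/y = -14261/1440 - 149/47356 = -168889619/17048160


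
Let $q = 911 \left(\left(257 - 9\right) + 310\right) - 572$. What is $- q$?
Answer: $-507766$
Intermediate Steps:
$q = 507766$ ($q = 911 \left(\left(257 - 9\right) + 310\right) - 572 = 911 \left(248 + 310\right) - 572 = 911 \cdot 558 - 572 = 508338 - 572 = 507766$)
$- q = \left(-1\right) 507766 = -507766$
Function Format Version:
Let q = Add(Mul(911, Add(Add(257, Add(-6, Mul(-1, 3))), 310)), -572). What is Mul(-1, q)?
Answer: -507766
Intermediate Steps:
q = 507766 (q = Add(Mul(911, Add(Add(257, Add(-6, -3)), 310)), -572) = Add(Mul(911, Add(Add(257, -9), 310)), -572) = Add(Mul(911, Add(248, 310)), -572) = Add(Mul(911, 558), -572) = Add(508338, -572) = 507766)
Mul(-1, q) = Mul(-1, 507766) = -507766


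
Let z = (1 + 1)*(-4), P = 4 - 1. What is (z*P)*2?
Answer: -48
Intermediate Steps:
P = 3
z = -8 (z = 2*(-4) = -8)
(z*P)*2 = -8*3*2 = -24*2 = -48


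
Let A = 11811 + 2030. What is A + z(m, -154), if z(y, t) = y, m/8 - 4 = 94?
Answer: 14625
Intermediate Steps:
m = 784 (m = 32 + 8*94 = 32 + 752 = 784)
A = 13841
A + z(m, -154) = 13841 + 784 = 14625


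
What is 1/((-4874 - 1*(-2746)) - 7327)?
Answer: -1/9455 ≈ -0.00010576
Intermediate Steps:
1/((-4874 - 1*(-2746)) - 7327) = 1/((-4874 + 2746) - 7327) = 1/(-2128 - 7327) = 1/(-9455) = -1/9455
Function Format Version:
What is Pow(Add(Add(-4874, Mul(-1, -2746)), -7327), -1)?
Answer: Rational(-1, 9455) ≈ -0.00010576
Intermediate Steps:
Pow(Add(Add(-4874, Mul(-1, -2746)), -7327), -1) = Pow(Add(Add(-4874, 2746), -7327), -1) = Pow(Add(-2128, -7327), -1) = Pow(-9455, -1) = Rational(-1, 9455)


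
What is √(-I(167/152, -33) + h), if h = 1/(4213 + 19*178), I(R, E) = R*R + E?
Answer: √864725964295/164920 ≈ 5.6385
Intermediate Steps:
I(R, E) = E + R² (I(R, E) = R² + E = E + R²)
h = 1/7595 (h = 1/(4213 + 3382) = 1/7595 ≈ 0.00013167)
√(-I(167/152, -33) + h) = √(-(-33 + (167/152)²) + 1/7595) = √(-(-33 + 27889/23104) + 1/7595) = √(-1*(-734543/23104) + 1/7595) = √(734543/23104 + 1/7595) = √(5578877189/175474880) = √864725964295/164920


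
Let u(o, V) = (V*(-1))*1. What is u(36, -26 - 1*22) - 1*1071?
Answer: -1023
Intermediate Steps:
u(o, V) = -V (u(o, V) = -V*1 = -V)
u(36, -26 - 1*22) - 1*1071 = -(-26 - 1*22) - 1*1071 = -(-26 - 22) - 1071 = -1*(-48) - 1071 = 48 - 1071 = -1023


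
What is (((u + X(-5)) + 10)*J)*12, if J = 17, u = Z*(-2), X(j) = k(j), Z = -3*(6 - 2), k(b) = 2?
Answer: 7344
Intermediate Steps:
Z = -12 (Z = -3*4 = -12)
X(j) = 2
u = 24 (u = -12*(-2) = 24)
(((u + X(-5)) + 10)*J)*12 = (((24 + 2) + 10)*17)*12 = ((26 + 10)*17)*12 = (36*17)*12 = 612*12 = 7344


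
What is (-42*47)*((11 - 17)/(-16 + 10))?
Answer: -1974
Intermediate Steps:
(-42*47)*((11 - 17)/(-16 + 10)) = -(-11844)/(-6) = -(-11844)*(-1)/6 = -1974*1 = -1974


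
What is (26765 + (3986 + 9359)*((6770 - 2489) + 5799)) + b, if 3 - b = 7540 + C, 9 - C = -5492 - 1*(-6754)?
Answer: 134538081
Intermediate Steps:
C = -1253 (C = 9 - (-5492 - 1*(-6754)) = 9 - (-5492 + 6754) = 9 - 1*1262 = 9 - 1262 = -1253)
b = -6284 (b = 3 - (7540 - 1253) = 3 - 1*6287 = 3 - 6287 = -6284)
(26765 + (3986 + 9359)*((6770 - 2489) + 5799)) + b = (26765 + (3986 + 9359)*((6770 - 2489) + 5799)) - 6284 = (26765 + 13345*(4281 + 5799)) - 6284 = (26765 + 13345*10080) - 6284 = (26765 + 134517600) - 6284 = 134544365 - 6284 = 134538081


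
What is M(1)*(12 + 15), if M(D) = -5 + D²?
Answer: -108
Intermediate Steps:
M(1)*(12 + 15) = (-5 + 1²)*(12 + 15) = (-5 + 1)*27 = -4*27 = -108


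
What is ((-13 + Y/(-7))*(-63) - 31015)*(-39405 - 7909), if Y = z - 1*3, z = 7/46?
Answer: 32887843115/23 ≈ 1.4299e+9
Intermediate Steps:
z = 7/46 (z = 7*(1/46) = 7/46 ≈ 0.15217)
Y = -131/46 (Y = 7/46 - 1*3 = 7/46 - 3 = -131/46 ≈ -2.8478)
((-13 + Y/(-7))*(-63) - 31015)*(-39405 - 7909) = ((-13 - 131/46/(-7))*(-63) - 31015)*(-39405 - 7909) = ((-13 - 131/46*(-⅐))*(-63) - 31015)*(-47314) = ((-13 + 131/322)*(-63) - 31015)*(-47314) = (-4055/322*(-63) - 31015)*(-47314) = (36495/46 - 31015)*(-47314) = -1390195/46*(-47314) = 32887843115/23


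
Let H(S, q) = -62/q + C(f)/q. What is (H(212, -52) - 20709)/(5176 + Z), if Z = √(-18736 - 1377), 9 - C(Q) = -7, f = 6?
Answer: -1393407668/348544157 + 538411*I*√20113/697088314 ≈ -3.9978 + 0.10954*I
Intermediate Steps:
C(Q) = 16 (C(Q) = 9 - 1*(-7) = 9 + 7 = 16)
Z = I*√20113 (Z = √(-20113) = I*√20113 ≈ 141.82*I)
H(S, q) = -46/q (H(S, q) = -62/q + 16/q = -46/q)
(H(212, -52) - 20709)/(5176 + Z) = (-46/(-52) - 20709)/(5176 + I*√20113) = (-46*(-1/52) - 20709)/(5176 + I*√20113) = (23/26 - 20709)/(5176 + I*√20113) = -538411/(26*(5176 + I*√20113))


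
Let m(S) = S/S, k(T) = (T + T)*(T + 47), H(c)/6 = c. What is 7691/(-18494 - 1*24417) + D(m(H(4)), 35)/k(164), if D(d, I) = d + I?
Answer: -132683483/742446122 ≈ -0.17871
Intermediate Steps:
H(c) = 6*c
k(T) = 2*T*(47 + T) (k(T) = (2*T)*(47 + T) = 2*T*(47 + T))
m(S) = 1
D(d, I) = I + d
7691/(-18494 - 1*24417) + D(m(H(4)), 35)/k(164) = 7691/(-18494 - 1*24417) + (35 + 1)/((2*164*(47 + 164))) = 7691/(-18494 - 24417) + 36/((2*164*211)) = 7691/(-42911) + 36/69208 = 7691*(-1/42911) + 36*(1/69208) = -7691/42911 + 9/17302 = -132683483/742446122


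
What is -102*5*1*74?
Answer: -37740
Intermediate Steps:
-102*5*1*74 = -102*5*74 = -17*30*74 = -510*74 = -37740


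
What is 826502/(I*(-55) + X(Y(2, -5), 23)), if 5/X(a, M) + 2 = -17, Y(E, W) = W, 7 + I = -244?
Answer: 7851769/131145 ≈ 59.871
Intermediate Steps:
I = -251 (I = -7 - 244 = -251)
X(a, M) = -5/19 (X(a, M) = 5/(-2 - 17) = 5/(-19) = 5*(-1/19) = -5/19)
826502/(I*(-55) + X(Y(2, -5), 23)) = 826502/(-251*(-55) - 5/19) = 826502/(13805 - 5/19) = 826502/(262290/19) = 826502*(19/262290) = 7851769/131145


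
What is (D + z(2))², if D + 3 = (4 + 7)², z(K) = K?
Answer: 14400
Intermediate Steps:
D = 118 (D = -3 + (4 + 7)² = -3 + 11² = -3 + 121 = 118)
(D + z(2))² = (118 + 2)² = 120² = 14400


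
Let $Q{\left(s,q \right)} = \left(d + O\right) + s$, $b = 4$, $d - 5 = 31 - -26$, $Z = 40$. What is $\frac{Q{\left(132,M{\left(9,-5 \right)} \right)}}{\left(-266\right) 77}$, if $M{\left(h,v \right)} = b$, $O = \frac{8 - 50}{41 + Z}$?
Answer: $- \frac{2612}{276507} \approx -0.0094464$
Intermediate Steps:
$d = 62$ ($d = 5 + \left(31 - -26\right) = 5 + \left(31 + 26\right) = 5 + 57 = 62$)
$O = - \frac{14}{27}$ ($O = \frac{8 - 50}{41 + 40} = - \frac{42}{81} = \left(-42\right) \frac{1}{81} = - \frac{14}{27} \approx -0.51852$)
$M{\left(h,v \right)} = 4$
$Q{\left(s,q \right)} = \frac{1660}{27} + s$ ($Q{\left(s,q \right)} = \left(62 - \frac{14}{27}\right) + s = \frac{1660}{27} + s$)
$\frac{Q{\left(132,M{\left(9,-5 \right)} \right)}}{\left(-266\right) 77} = \frac{\frac{1660}{27} + 132}{\left(-266\right) 77} = \frac{5224}{27 \left(-20482\right)} = \frac{5224}{27} \left(- \frac{1}{20482}\right) = - \frac{2612}{276507}$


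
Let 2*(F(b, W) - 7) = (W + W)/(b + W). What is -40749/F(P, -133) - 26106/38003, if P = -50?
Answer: -40489690155/7676606 ≈ -5274.4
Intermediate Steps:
F(b, W) = 7 + W/(W + b) (F(b, W) = 7 + ((W + W)/(b + W))/2 = 7 + ((2*W)/(W + b))/2 = 7 + (2*W/(W + b))/2 = 7 + W/(W + b))
-40749/F(P, -133) - 26106/38003 = -40749*(-133 - 50)/(7*(-50) + 8*(-133)) - 26106/38003 = -40749*(-183/(-350 - 1064)) - 26106*1/38003 = -40749/((-1/183*(-1414))) - 26106/38003 = -40749/1414/183 - 26106/38003 = -40749*183/1414 - 26106/38003 = -7457067/1414 - 26106/38003 = -40489690155/7676606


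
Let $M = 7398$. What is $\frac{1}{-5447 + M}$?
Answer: $\frac{1}{1951} \approx 0.00051256$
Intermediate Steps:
$\frac{1}{-5447 + M} = \frac{1}{-5447 + 7398} = \frac{1}{1951}$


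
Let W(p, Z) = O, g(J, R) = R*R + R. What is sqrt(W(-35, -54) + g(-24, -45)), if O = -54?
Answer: 3*sqrt(214) ≈ 43.886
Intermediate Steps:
g(J, R) = R + R**2 (g(J, R) = R**2 + R = R + R**2)
W(p, Z) = -54
sqrt(W(-35, -54) + g(-24, -45)) = sqrt(-54 - 45*(1 - 45)) = sqrt(-54 - 45*(-44)) = sqrt(-54 + 1980) = sqrt(1926) = 3*sqrt(214)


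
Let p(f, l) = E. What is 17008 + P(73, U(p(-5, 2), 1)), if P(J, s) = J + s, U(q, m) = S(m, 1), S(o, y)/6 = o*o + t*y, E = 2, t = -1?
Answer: 17081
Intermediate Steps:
S(o, y) = -6*y + 6*o² (S(o, y) = 6*(o*o - y) = 6*(o² - y) = -6*y + 6*o²)
p(f, l) = 2
U(q, m) = -6 + 6*m² (U(q, m) = -6*1 + 6*m² = -6 + 6*m²)
17008 + P(73, U(p(-5, 2), 1)) = 17008 + (73 + (-6 + 6*1²)) = 17008 + (73 + (-6 + 6*1)) = 17008 + (73 + (-6 + 6)) = 17008 + (73 + 0) = 17008 + 73 = 17081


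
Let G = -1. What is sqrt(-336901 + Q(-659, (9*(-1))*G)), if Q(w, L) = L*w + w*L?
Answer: I*sqrt(348763) ≈ 590.56*I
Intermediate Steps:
Q(w, L) = 2*L*w (Q(w, L) = L*w + L*w = 2*L*w)
sqrt(-336901 + Q(-659, (9*(-1))*G)) = sqrt(-336901 + 2*((9*(-1))*(-1))*(-659)) = sqrt(-336901 + 2*(-9*(-1))*(-659)) = sqrt(-336901 + 2*9*(-659)) = sqrt(-336901 - 11862) = sqrt(-348763) = I*sqrt(348763)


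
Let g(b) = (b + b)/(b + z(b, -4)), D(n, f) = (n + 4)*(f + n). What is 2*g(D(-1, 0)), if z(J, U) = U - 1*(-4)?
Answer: 4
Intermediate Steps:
z(J, U) = 4 + U (z(J, U) = U + 4 = 4 + U)
D(n, f) = (4 + n)*(f + n)
g(b) = 2 (g(b) = (b + b)/(b + (4 - 4)) = (2*b)/(b + 0) = (2*b)/b = 2)
2*g(D(-1, 0)) = 2*2 = 4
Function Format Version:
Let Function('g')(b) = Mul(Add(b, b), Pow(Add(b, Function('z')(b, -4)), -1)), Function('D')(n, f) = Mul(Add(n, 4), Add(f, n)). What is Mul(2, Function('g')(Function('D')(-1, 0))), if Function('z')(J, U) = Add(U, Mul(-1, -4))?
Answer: 4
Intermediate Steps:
Function('z')(J, U) = Add(4, U) (Function('z')(J, U) = Add(U, 4) = Add(4, U))
Function('D')(n, f) = Mul(Add(4, n), Add(f, n))
Function('g')(b) = 2 (Function('g')(b) = Mul(Add(b, b), Pow(Add(b, Add(4, -4)), -1)) = Mul(Mul(2, b), Pow(Add(b, 0), -1)) = Mul(Mul(2, b), Pow(b, -1)) = 2)
Mul(2, Function('g')(Function('D')(-1, 0))) = Mul(2, 2) = 4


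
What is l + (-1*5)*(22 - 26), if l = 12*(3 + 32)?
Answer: 440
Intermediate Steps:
l = 420 (l = 12*35 = 420)
l + (-1*5)*(22 - 26) = 420 + (-1*5)*(22 - 26) = 420 - 5*(-4) = 420 + 20 = 440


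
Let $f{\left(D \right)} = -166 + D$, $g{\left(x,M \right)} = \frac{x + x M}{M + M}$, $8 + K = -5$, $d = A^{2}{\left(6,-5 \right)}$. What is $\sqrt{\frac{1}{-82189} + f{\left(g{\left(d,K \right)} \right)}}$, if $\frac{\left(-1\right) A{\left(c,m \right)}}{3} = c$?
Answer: $\frac{i \sqrt{18792512137763}}{1068457} \approx 4.0573 i$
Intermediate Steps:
$A{\left(c,m \right)} = - 3 c$
$d = 324$ ($d = \left(\left(-3\right) 6\right)^{2} = \left(-18\right)^{2} = 324$)
$K = -13$ ($K = -8 - 5 = -13$)
$g{\left(x,M \right)} = \frac{x + M x}{2 M}$
$\sqrt{\frac{1}{-82189} + f{\left(g{\left(d,K \right)} \right)}} = \sqrt{\frac{1}{-82189} - \left(166 - \frac{162 \left(1 - 13\right)}{-13}\right)} = \sqrt{- \frac{1}{82189} - \left(166 - \left(- \frac{162}{13}\right) \left(-12\right)\right)} = \sqrt{- \frac{1}{82189} + \left(-166 + \frac{1944}{13}\right)} = \sqrt{- \frac{1}{82189} - \frac{214}{13}} = \sqrt{- \frac{17588459}{1068457}} = \frac{i \sqrt{18792512137763}}{1068457}$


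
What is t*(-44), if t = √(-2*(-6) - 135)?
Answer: -44*I*√123 ≈ -487.98*I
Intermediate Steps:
t = I*√123 (t = √(12 - 135) = √(-123) = I*√123 ≈ 11.091*I)
t*(-44) = (I*√123)*(-44) = -44*I*√123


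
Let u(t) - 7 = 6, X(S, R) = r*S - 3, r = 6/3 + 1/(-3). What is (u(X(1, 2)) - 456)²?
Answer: 196249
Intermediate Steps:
r = 5/3 (r = 6*(⅓) + 1*(-⅓) = 2 - ⅓ = 5/3 ≈ 1.6667)
X(S, R) = -3 + 5*S/3 (X(S, R) = 5*S/3 - 3 = -3 + 5*S/3)
u(t) = 13 (u(t) = 7 + 6 = 13)
(u(X(1, 2)) - 456)² = (13 - 456)² = (-443)² = 196249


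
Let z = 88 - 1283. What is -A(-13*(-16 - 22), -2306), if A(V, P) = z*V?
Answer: 590330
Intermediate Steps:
z = -1195
A(V, P) = -1195*V
-A(-13*(-16 - 22), -2306) = -(-1195)*(-13*(-16 - 22)) = -(-1195)*(-13*(-38)) = -(-1195)*494 = -1*(-590330) = 590330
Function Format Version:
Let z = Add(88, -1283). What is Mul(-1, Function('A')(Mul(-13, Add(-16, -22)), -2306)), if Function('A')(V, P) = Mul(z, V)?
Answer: 590330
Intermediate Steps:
z = -1195
Function('A')(V, P) = Mul(-1195, V)
Mul(-1, Function('A')(Mul(-13, Add(-16, -22)), -2306)) = Mul(-1, Mul(-1195, Mul(-13, Add(-16, -22)))) = Mul(-1, Mul(-1195, Mul(-13, -38))) = Mul(-1, Mul(-1195, 494)) = Mul(-1, -590330) = 590330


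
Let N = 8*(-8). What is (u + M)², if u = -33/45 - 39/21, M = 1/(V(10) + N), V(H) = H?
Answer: 24314761/3572100 ≈ 6.8069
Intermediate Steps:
N = -64
M = -1/54 (M = 1/(10 - 64) = 1/(-54) = -1/54 ≈ -0.018519)
u = -272/105 (u = -33*1/45 - 39*1/21 = -11/15 - 13/7 = -272/105 ≈ -2.5905)
(u + M)² = (-272/105 - 1/54)² = (-4931/1890)² = 24314761/3572100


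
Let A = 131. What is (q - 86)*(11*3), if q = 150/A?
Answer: -366828/131 ≈ -2800.2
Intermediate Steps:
q = 150/131 ≈ 1.1450
(q - 86)*(11*3) = (150/131 - 86)*(11*3) = -11116/131*33 = -366828/131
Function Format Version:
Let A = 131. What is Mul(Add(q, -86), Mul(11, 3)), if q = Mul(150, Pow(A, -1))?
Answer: Rational(-366828, 131) ≈ -2800.2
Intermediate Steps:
q = Rational(150, 131) (q = Mul(150, Pow(131, -1)) = Mul(150, Rational(1, 131)) = Rational(150, 131) ≈ 1.1450)
Mul(Add(q, -86), Mul(11, 3)) = Mul(Add(Rational(150, 131), -86), Mul(11, 3)) = Mul(Rational(-11116, 131), 33) = Rational(-366828, 131)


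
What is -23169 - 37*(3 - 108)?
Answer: -19284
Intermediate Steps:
-23169 - 37*(3 - 108) = -23169 - 37*(-105) = -23169 - 1*(-3885) = -23169 + 3885 = -19284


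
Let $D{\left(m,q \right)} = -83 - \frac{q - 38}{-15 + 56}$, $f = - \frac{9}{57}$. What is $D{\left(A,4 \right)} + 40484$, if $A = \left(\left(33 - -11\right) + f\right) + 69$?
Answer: $\frac{1656475}{41} \approx 40402.0$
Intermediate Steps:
$f = - \frac{3}{19}$ ($f = \left(-9\right) \frac{1}{57} = - \frac{3}{19} \approx -0.15789$)
$A = \frac{2144}{19}$ ($A = \left(\left(33 - -11\right) - \frac{3}{19}\right) + 69 = \left(\left(33 + 11\right) - \frac{3}{19}\right) + 69 = \left(44 - \frac{3}{19}\right) + 69 = \frac{833}{19} + 69 = \frac{2144}{19} \approx 112.84$)
$D{\left(m,q \right)} = - \frac{3365}{41} - \frac{q}{41}$ ($D{\left(m,q \right)} = -83 - \frac{-38 + q}{41} = -83 - \left(-38 + q\right) \frac{1}{41} = -83 - \left(- \frac{38}{41} + \frac{q}{41}\right) = - \frac{3365}{41} - \frac{q}{41}$)
$D{\left(A,4 \right)} + 40484 = \left(- \frac{3365}{41} - \frac{4}{41}\right) + 40484 = - \frac{3369}{41} + 40484 = \frac{1656475}{41}$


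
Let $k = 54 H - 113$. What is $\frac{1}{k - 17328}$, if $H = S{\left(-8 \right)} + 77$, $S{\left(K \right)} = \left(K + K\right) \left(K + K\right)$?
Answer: $\frac{1}{541} \approx 0.0018484$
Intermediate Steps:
$S{\left(K \right)} = 4 K^{2}$ ($S{\left(K \right)} = 2 K 2 K = 4 K^{2}$)
$H = 333$ ($H = 4 \left(-8\right)^{2} + 77 = 4 \cdot 64 + 77 = 256 + 77 = 333$)
$k = 17869$ ($k = 54 \cdot 333 - 113 = 17982 - 113 = 17869$)
$\frac{1}{k - 17328} = \frac{1}{17869 - 17328} = \frac{1}{541}$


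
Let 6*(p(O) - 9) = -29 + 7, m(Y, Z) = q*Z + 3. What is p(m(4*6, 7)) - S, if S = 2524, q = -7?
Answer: -7556/3 ≈ -2518.7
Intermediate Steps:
m(Y, Z) = 3 - 7*Z (m(Y, Z) = -7*Z + 3 = 3 - 7*Z)
p(O) = 16/3 (p(O) = 9 + (-29 + 7)/6 = 9 + (⅙)*(-22) = 9 - 11/3 = 16/3)
p(m(4*6, 7)) - S = 16/3 - 1*2524 = 16/3 - 2524 = -7556/3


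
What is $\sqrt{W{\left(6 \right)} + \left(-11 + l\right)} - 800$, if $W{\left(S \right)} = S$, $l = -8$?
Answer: $-800 + i \sqrt{13} \approx -800.0 + 3.6056 i$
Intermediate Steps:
$\sqrt{W{\left(6 \right)} + \left(-11 + l\right)} - 800 = \sqrt{6 - 19} - 800 = \sqrt{-13} - 800 = i \sqrt{13} - 800 = -800 + i \sqrt{13}$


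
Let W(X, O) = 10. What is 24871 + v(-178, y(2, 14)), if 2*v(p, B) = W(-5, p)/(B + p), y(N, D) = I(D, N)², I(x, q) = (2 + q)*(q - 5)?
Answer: 845609/34 ≈ 24871.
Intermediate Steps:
I(x, q) = (-5 + q)*(2 + q) (I(x, q) = (2 + q)*(-5 + q) = (-5 + q)*(2 + q))
y(N, D) = (-10 + N² - 3*N)²
v(p, B) = 5/(B + p) (v(p, B) = (10/(B + p))/2 = 5/(B + p))
24871 + v(-178, y(2, 14)) = 24871 + 5/((10 - 1*2² + 3*2)² - 178) = 24871 + 5/((10 - 1*4 + 6)² - 178) = 24871 + 5/((10 - 4 + 6)² - 178) = 24871 + 5/(12² - 178) = 24871 + 5/(144 - 178) = 24871 + 5/(-34) = 24871 + 5*(-1/34) = 24871 - 5/34 = 845609/34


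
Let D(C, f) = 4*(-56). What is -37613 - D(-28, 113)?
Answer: -37389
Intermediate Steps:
D(C, f) = -224
-37613 - D(-28, 113) = -37613 - 1*(-224) = -37613 + 224 = -37389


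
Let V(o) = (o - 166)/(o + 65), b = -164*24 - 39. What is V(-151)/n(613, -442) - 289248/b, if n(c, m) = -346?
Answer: 2868534471/39426700 ≈ 72.756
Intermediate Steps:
b = -3975 (b = -3936 - 39 = -3975)
V(o) = (-166 + o)/(65 + o)
V(-151)/n(613, -442) - 289248/b = ((-166 - 151)/(65 - 151))/(-346) - 289248/(-3975) = (-317/(-86))*(-1/346) - 289248*(-1/3975) = -1/86*(-317)*(-1/346) + 96416/1325 = (317/86)*(-1/346) + 96416/1325 = -317/29756 + 96416/1325 = 2868534471/39426700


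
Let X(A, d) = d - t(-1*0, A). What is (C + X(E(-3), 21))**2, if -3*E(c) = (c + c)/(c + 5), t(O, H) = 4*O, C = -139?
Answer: 13924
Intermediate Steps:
E(c) = -2*c/(3*(5 + c)) (E(c) = -(c + c)/(3*(c + 5)) = -2*c/(3*(5 + c)))
X(A, d) = d (X(A, d) = d - 4*(-1*0) = d - 4*0 = d - 1*0 = d + 0 = d)
(C + X(E(-3), 21))**2 = (-139 + 21)**2 = (-118)**2 = 13924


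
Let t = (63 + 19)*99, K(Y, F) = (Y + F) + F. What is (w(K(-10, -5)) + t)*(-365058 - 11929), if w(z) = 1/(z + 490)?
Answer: -30603812681/10 ≈ -3.0604e+9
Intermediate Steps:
K(Y, F) = Y + 2*F (K(Y, F) = (F + Y) + F = Y + 2*F)
t = 8118 (t = 82*99 = 8118)
w(z) = 1/(490 + z)
(w(K(-10, -5)) + t)*(-365058 - 11929) = (1/(490 + (-10 + 2*(-5))) + 8118)*(-365058 - 11929) = (1/(490 + (-10 - 10)) + 8118)*(-376987) = (1/(490 - 20) + 8118)*(-376987) = (1/470 + 8118)*(-376987) = (3815461/470)*(-376987) = -30603812681/10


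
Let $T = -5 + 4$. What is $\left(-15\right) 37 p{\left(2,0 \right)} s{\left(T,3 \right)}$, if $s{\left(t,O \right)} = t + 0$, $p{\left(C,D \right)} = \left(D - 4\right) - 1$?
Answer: $-2775$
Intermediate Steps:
$p{\left(C,D \right)} = -5 + D$ ($p{\left(C,D \right)} = \left(-4 + D\right) - 1 = -5 + D$)
$T = -1$
$s{\left(t,O \right)} = t$
$\left(-15\right) 37 p{\left(2,0 \right)} s{\left(T,3 \right)} = \left(-15\right) 37 \left(-5 + 0\right) \left(-1\right) = - 555 \left(\left(-5\right) \left(-1\right)\right) = \left(-555\right) 5 = -2775$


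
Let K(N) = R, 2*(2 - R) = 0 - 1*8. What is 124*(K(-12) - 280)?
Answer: -33976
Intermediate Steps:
R = 6 (R = 2 - (0 - 1*8)/2 = 2 - (0 - 8)/2 = 2 - ½*(-8) = 2 + 4 = 6)
K(N) = 6
124*(K(-12) - 280) = 124*(6 - 280) = 124*(-274) = -33976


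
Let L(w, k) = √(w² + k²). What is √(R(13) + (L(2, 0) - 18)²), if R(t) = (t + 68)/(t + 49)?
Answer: √989086/62 ≈ 16.041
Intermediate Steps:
R(t) = (68 + t)/(49 + t)
L(w, k) = √(k² + w²)
√(R(13) + (L(2, 0) - 18)²) = √((68 + 13)/(49 + 13) + (√(0² + 2²) - 18)²) = √(81/62 + (√(0 + 4) - 18)²) = √((1/62)*81 + (√4 - 18)²) = √(81/62 + (2 - 18)²) = √(81/62 + (-16)²) = √(81/62 + 256) = √(15953/62) = √989086/62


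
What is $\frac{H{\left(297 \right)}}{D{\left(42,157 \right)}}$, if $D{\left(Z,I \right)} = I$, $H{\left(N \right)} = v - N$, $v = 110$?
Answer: $- \frac{187}{157} \approx -1.1911$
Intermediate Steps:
$H{\left(N \right)} = 110 - N$
$\frac{H{\left(297 \right)}}{D{\left(42,157 \right)}} = \frac{110 - 297}{157} = \left(110 - 297\right) \frac{1}{157} = \left(-187\right) \frac{1}{157} = - \frac{187}{157}$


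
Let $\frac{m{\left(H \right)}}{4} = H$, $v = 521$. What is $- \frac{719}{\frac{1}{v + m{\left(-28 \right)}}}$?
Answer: $-294071$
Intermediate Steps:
$m{\left(H \right)} = 4 H$
$- \frac{719}{\frac{1}{v + m{\left(-28 \right)}}} = - \frac{719}{\frac{1}{521 + 4 \left(-28\right)}} = - \frac{719}{\frac{1}{521 - 112}} = - \frac{719}{\frac{1}{409}} = - 719 \frac{1}{\frac{1}{409}} = \left(-719\right) 409 = -294071$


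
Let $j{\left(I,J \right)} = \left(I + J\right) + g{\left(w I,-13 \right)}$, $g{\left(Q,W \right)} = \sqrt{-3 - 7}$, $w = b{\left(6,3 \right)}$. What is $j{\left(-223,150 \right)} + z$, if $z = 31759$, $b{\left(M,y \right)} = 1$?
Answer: $31686 + i \sqrt{10} \approx 31686.0 + 3.1623 i$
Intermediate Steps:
$w = 1$
$g{\left(Q,W \right)} = i \sqrt{10}$ ($g{\left(Q,W \right)} = \sqrt{-10} = i \sqrt{10}$)
$j{\left(I,J \right)} = I + J + i \sqrt{10}$ ($j{\left(I,J \right)} = \left(I + J\right) + i \sqrt{10} = I + J + i \sqrt{10}$)
$j{\left(-223,150 \right)} + z = \left(-223 + 150 + i \sqrt{10}\right) + 31759 = \left(-73 + i \sqrt{10}\right) + 31759 = 31686 + i \sqrt{10}$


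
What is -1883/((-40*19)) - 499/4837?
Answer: 8728831/3676120 ≈ 2.3745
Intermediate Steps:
-1883/((-40*19)) - 499/4837 = -1883/(-760) - 499*1/4837 = -1883*(-1/760) - 499/4837 = 1883/760 - 499/4837 = 8728831/3676120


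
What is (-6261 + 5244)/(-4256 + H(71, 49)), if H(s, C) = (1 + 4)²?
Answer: 1017/4231 ≈ 0.24037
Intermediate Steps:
H(s, C) = 25 (H(s, C) = 5² = 25)
(-6261 + 5244)/(-4256 + H(71, 49)) = (-6261 + 5244)/(-4256 + 25) = -1017/(-4231) = -1017*(-1/4231) = 1017/4231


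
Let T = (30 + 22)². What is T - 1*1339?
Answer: 1365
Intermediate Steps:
T = 2704 (T = 52² = 2704)
T - 1*1339 = 2704 - 1*1339 = 2704 - 1339 = 1365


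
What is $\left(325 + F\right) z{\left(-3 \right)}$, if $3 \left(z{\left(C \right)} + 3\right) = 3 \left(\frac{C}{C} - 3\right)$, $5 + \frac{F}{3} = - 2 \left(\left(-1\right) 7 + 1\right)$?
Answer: $-1730$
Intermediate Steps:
$F = 21$ ($F = -15 + 3 \left(- 2 \left(\left(-1\right) 7 + 1\right)\right) = -15 + 3 \left(- 2 \left(-7 + 1\right)\right) = -15 + 3 \left(\left(-2\right) \left(-6\right)\right) = -15 + 3 \cdot 12 = -15 + 36 = 21$)
$z{\left(C \right)} = -5$ ($z{\left(C \right)} = -3 + \frac{3 \left(\frac{C}{C} - 3\right)}{3} = -3 + \frac{3 \left(1 - 3\right)}{3} = -3 + \frac{3 \left(-2\right)}{3} = -3 + \frac{1}{3} \left(-6\right) = -3 - 2 = -5$)
$\left(325 + F\right) z{\left(-3 \right)} = \left(325 + 21\right) \left(-5\right) = 346 \left(-5\right) = -1730$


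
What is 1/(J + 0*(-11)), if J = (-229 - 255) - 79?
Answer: -1/563 ≈ -0.0017762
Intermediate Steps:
J = -563 (J = -484 - 79 = -563)
1/(J + 0*(-11)) = 1/(-563 + 0*(-11)) = 1/(-563 + 0) = 1/(-563) = -1/563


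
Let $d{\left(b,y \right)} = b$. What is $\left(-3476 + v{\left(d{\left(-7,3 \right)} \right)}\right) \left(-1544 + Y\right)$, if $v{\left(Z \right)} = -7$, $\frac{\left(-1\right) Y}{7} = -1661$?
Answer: $-35119089$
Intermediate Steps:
$Y = 11627$ ($Y = \left(-7\right) \left(-1661\right) = 11627$)
$\left(-3476 + v{\left(d{\left(-7,3 \right)} \right)}\right) \left(-1544 + Y\right) = \left(-3476 - 7\right) \left(-1544 + 11627\right) = \left(-3483\right) 10083 = -35119089$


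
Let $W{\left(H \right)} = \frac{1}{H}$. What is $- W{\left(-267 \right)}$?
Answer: $\frac{1}{267} \approx 0.0037453$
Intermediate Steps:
$- W{\left(-267 \right)} = - \frac{1}{-267} = \left(-1\right) \left(- \frac{1}{267}\right) = \frac{1}{267}$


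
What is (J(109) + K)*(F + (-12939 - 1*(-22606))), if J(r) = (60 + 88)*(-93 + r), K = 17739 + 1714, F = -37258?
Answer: -602063211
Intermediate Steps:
K = 19453
J(r) = -13764 + 148*r (J(r) = 148*(-93 + r) = -13764 + 148*r)
(J(109) + K)*(F + (-12939 - 1*(-22606))) = ((-13764 + 148*109) + 19453)*(-37258 + (-12939 - 1*(-22606))) = ((-13764 + 16132) + 19453)*(-37258 + (-12939 + 22606)) = (2368 + 19453)*(-37258 + 9667) = 21821*(-27591) = -602063211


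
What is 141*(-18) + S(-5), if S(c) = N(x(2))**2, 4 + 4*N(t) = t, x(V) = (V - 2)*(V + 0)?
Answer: -2537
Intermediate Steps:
x(V) = V*(-2 + V) (x(V) = (-2 + V)*V = V*(-2 + V))
N(t) = -1 + t/4
S(c) = 1 (S(c) = (-1 + (2*(-2 + 2))/4)**2 = (-1 + (2*0)/4)**2 = (-1 + (1/4)*0)**2 = (-1 + 0)**2 = (-1)**2 = 1)
141*(-18) + S(-5) = 141*(-18) + 1 = -2538 + 1 = -2537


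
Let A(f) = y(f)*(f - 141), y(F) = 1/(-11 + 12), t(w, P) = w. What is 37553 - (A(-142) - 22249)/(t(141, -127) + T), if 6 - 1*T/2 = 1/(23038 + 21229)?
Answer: 255338222541/6772849 ≈ 37700.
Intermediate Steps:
y(F) = 1 (y(F) = 1/1 = 1)
A(f) = -141 + f (A(f) = 1*(f - 141) = 1*(-141 + f) = -141 + f)
T = 531202/44267 (T = 12 - 2/(23038 + 21229) = 12 - 2/44267 = 531202/44267 ≈ 12.000)
37553 - (A(-142) - 22249)/(t(141, -127) + T) = 37553 - ((-141 - 142) - 22249)/(141 + 531202/44267) = 37553 - (-283 - 22249)/6772849/44267 = 37553 - (-22532)*44267/6772849 = 37553 - 1*(-997424044/6772849) = 37553 + 997424044/6772849 = 255338222541/6772849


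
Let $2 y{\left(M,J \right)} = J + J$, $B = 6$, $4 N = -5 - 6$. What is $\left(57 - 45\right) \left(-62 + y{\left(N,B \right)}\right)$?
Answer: $-672$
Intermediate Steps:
$N = - \frac{11}{4}$ ($N = \frac{-5 - 6}{4} = \frac{1}{4} \left(-11\right) = - \frac{11}{4} \approx -2.75$)
$y{\left(M,J \right)} = J$ ($y{\left(M,J \right)} = \frac{J + J}{2} = \frac{2 J}{2} = J$)
$\left(57 - 45\right) \left(-62 + y{\left(N,B \right)}\right) = \left(57 - 45\right) \left(-62 + 6\right) = 12 \left(-56\right) = -672$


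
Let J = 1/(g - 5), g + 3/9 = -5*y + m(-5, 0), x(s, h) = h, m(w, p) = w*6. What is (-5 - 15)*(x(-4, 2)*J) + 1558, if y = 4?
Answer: 129374/83 ≈ 1558.7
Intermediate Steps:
m(w, p) = 6*w
g = -151/3 (g = -⅓ + (-5*4 + 6*(-5)) = -⅓ + (-20 - 30) = -⅓ - 50 = -151/3 ≈ -50.333)
J = -3/166 (J = 1/(-151/3 - 5) = 1/(-166/3) = -3/166 ≈ -0.018072)
(-5 - 15)*(x(-4, 2)*J) + 1558 = (-5 - 15)*(2*(-3/166)) + 1558 = -20*(-3/83) + 1558 = 60/83 + 1558 = 129374/83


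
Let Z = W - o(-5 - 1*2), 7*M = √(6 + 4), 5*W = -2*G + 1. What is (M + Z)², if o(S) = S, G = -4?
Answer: 95114/1225 + 88*√10/35 ≈ 85.595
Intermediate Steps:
W = 9/5 (W = (-2*(-4) + 1)/5 = (8 + 1)/5 = (⅕)*9 = 9/5 ≈ 1.8000)
M = √10/7 (M = √(6 + 4)/7 = √10/7 ≈ 0.45175)
Z = 44/5 (Z = 9/5 - (-5 - 1*2) = 9/5 - (-5 - 2) = 9/5 - 1*(-7) = 9/5 + 7 = 44/5 ≈ 8.8000)
(M + Z)² = (√10/7 + 44/5)² = (44/5 + √10/7)²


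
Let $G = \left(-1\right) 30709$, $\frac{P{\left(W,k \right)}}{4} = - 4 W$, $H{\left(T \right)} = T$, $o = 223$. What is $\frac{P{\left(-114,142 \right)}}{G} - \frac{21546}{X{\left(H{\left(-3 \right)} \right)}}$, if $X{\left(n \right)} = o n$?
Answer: $\frac{220145286}{6848107} \approx 32.147$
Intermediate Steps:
$P{\left(W,k \right)} = - 16 W$ ($P{\left(W,k \right)} = 4 \left(- 4 W\right) = - 16 W$)
$X{\left(n \right)} = 223 n$
$G = -30709$
$\frac{P{\left(-114,142 \right)}}{G} - \frac{21546}{X{\left(H{\left(-3 \right)} \right)}} = \frac{\left(-16\right) \left(-114\right)}{-30709} - \frac{21546}{223 \left(-3\right)} = 1824 \left(- \frac{1}{30709}\right) - \frac{21546}{-669} = - \frac{1824}{30709} - - \frac{7182}{223} = - \frac{1824}{30709} + \frac{7182}{223} = \frac{220145286}{6848107}$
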